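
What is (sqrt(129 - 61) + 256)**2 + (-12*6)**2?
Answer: 70788 + 1024*sqrt(17) ≈ 75010.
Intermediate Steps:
(sqrt(129 - 61) + 256)**2 + (-12*6)**2 = (sqrt(68) + 256)**2 + (-72)**2 = (2*sqrt(17) + 256)**2 + 5184 = (256 + 2*sqrt(17))**2 + 5184 = 5184 + (256 + 2*sqrt(17))**2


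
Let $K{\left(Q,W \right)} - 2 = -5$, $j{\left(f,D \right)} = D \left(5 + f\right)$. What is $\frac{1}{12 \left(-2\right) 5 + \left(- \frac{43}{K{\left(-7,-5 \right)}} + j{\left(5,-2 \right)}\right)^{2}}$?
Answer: $- \frac{9}{791} \approx -0.011378$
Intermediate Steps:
$K{\left(Q,W \right)} = -3$ ($K{\left(Q,W \right)} = 2 - 5 = -3$)
$\frac{1}{12 \left(-2\right) 5 + \left(- \frac{43}{K{\left(-7,-5 \right)}} + j{\left(5,-2 \right)}\right)^{2}} = \frac{1}{12 \left(-2\right) 5 + \left(- \frac{43}{-3} - 2 \left(5 + 5\right)\right)^{2}} = \frac{1}{\left(-24\right) 5 + \left(\left(-43\right) \left(- \frac{1}{3}\right) - 20\right)^{2}} = \frac{1}{-120 + \left(\frac{43}{3} - 20\right)^{2}} = \frac{1}{-120 + \left(- \frac{17}{3}\right)^{2}} = \frac{1}{-120 + \frac{289}{9}} = \frac{1}{- \frac{791}{9}} = - \frac{9}{791}$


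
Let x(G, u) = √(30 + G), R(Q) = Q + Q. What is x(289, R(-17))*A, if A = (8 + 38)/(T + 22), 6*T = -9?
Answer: 92*√319/41 ≈ 40.077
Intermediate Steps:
R(Q) = 2*Q
T = -3/2 (T = (⅙)*(-9) = -3/2 ≈ -1.5000)
A = 92/41 (A = (8 + 38)/(-3/2 + 22) = 46/(41/2) = 46*(2/41) = 92/41 ≈ 2.2439)
x(289, R(-17))*A = √(30 + 289)*(92/41) = √319*(92/41) = 92*√319/41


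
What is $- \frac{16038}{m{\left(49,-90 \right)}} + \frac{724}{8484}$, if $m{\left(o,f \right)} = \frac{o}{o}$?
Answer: $- \frac{34016417}{2121} \approx -16038.0$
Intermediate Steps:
$m{\left(o,f \right)} = 1$
$- \frac{16038}{m{\left(49,-90 \right)}} + \frac{724}{8484} = - \frac{16038}{1} + \frac{724}{8484} = \left(-16038\right) 1 + 724 \cdot \frac{1}{8484} = -16038 + \frac{181}{2121} = - \frac{34016417}{2121}$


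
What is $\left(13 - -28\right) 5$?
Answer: $205$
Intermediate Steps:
$\left(13 - -28\right) 5 = \left(13 + 28\right) 5 = 41 \cdot 5 = 205$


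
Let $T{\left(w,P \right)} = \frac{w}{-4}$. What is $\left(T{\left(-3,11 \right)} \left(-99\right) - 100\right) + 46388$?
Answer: $\frac{184855}{4} \approx 46214.0$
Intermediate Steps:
$T{\left(w,P \right)} = - \frac{w}{4}$ ($T{\left(w,P \right)} = w \left(- \frac{1}{4}\right) = - \frac{w}{4}$)
$\left(T{\left(-3,11 \right)} \left(-99\right) - 100\right) + 46388 = \left(\left(- \frac{1}{4}\right) \left(-3\right) \left(-99\right) - 100\right) + 46388 = \left(\frac{3}{4} \left(-99\right) - 100\right) + 46388 = \left(- \frac{297}{4} - 100\right) + 46388 = - \frac{697}{4} + 46388 = \frac{184855}{4}$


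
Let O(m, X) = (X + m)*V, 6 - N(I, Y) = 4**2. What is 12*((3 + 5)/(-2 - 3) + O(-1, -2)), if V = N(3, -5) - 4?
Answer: 2424/5 ≈ 484.80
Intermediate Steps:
N(I, Y) = -10 (N(I, Y) = 6 - 1*4**2 = 6 - 1*16 = 6 - 16 = -10)
V = -14 (V = -10 - 4 = -14)
O(m, X) = -14*X - 14*m (O(m, X) = (X + m)*(-14) = -14*X - 14*m)
12*((3 + 5)/(-2 - 3) + O(-1, -2)) = 12*((3 + 5)/(-2 - 3) + (-14*(-2) - 14*(-1))) = 12*(8/(-5) + (28 + 14)) = 12*(8*(-1/5) + 42) = 12*(-8/5 + 42) = 12*(202/5) = 2424/5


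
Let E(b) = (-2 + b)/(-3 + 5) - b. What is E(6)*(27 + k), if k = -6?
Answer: -84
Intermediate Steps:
E(b) = -1 - b/2 (E(b) = (-2 + b)/2 - b = (-2 + b)*(1/2) - b = (-1 + b/2) - b = -1 - b/2)
E(6)*(27 + k) = (-1 - 1/2*6)*(27 - 6) = (-1 - 3)*21 = -4*21 = -84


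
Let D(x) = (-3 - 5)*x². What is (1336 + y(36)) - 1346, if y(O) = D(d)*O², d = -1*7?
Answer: -508042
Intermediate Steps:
d = -7
D(x) = -8*x²
y(O) = -392*O² (y(O) = (-8*(-7)²)*O² = (-8*49)*O² = -392*O²)
(1336 + y(36)) - 1346 = (1336 - 392*36²) - 1346 = (1336 - 392*1296) - 1346 = (1336 - 508032) - 1346 = -506696 - 1346 = -508042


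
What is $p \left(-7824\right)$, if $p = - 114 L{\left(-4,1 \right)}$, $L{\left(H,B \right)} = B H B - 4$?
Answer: $-7135488$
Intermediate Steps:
$L{\left(H,B \right)} = -4 + H B^{2}$ ($L{\left(H,B \right)} = H B^{2} - 4 = -4 + H B^{2}$)
$p = 912$ ($p = - 114 \left(-4 - 4 \cdot 1^{2}\right) = - 114 \left(-4 - 4\right) = \left(-114\right) \left(-8\right) = 912$)
$p \left(-7824\right) = 912 \left(-7824\right) = -7135488$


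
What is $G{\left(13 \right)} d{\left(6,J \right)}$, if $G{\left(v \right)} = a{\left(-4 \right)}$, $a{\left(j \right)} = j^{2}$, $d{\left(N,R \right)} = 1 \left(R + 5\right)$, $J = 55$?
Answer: $960$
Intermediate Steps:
$d{\left(N,R \right)} = 5 + R$ ($d{\left(N,R \right)} = 1 \left(5 + R\right) = 5 + R$)
$G{\left(v \right)} = 16$ ($G{\left(v \right)} = \left(-4\right)^{2} = 16$)
$G{\left(13 \right)} d{\left(6,J \right)} = 16 \left(5 + 55\right) = 16 \cdot 60 = 960$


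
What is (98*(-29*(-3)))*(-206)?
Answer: -1756356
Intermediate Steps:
(98*(-29*(-3)))*(-206) = (98*87)*(-206) = 8526*(-206) = -1756356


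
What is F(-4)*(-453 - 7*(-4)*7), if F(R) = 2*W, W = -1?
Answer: 514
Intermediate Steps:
F(R) = -2 (F(R) = 2*(-1) = -2)
F(-4)*(-453 - 7*(-4)*7) = -2*(-453 - 7*(-4)*7) = -2*(-453 + 28*7) = -2*(-453 + 196) = -2*(-257) = 514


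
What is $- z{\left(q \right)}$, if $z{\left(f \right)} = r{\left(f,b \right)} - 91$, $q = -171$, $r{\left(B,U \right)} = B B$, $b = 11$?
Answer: $-29150$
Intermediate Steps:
$r{\left(B,U \right)} = B^{2}$
$z{\left(f \right)} = -91 + f^{2}$ ($z{\left(f \right)} = f^{2} - 91 = -91 + f^{2}$)
$- z{\left(q \right)} = - (-91 + \left(-171\right)^{2}) = - (-91 + 29241) = \left(-1\right) 29150 = -29150$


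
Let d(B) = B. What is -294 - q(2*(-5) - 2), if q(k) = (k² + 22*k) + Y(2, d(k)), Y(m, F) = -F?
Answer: -186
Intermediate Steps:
q(k) = k² + 21*k (q(k) = (k² + 22*k) - k = k² + 21*k)
-294 - q(2*(-5) - 2) = -294 - (2*(-5) - 2)*(21 + (2*(-5) - 2)) = -294 - (-10 - 2)*(21 + (-10 - 2)) = -294 - (-12)*(21 - 12) = -294 - (-12)*9 = -294 - 1*(-108) = -294 + 108 = -186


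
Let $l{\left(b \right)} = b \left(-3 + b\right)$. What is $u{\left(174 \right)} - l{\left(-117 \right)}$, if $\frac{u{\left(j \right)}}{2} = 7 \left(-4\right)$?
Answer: $-14096$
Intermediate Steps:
$u{\left(j \right)} = -56$ ($u{\left(j \right)} = 2 \cdot 7 \left(-4\right) = 2 \left(-28\right) = -56$)
$u{\left(174 \right)} - l{\left(-117 \right)} = -56 - - 117 \left(-3 - 117\right) = -56 - \left(-117\right) \left(-120\right) = -56 - 14040 = -14096$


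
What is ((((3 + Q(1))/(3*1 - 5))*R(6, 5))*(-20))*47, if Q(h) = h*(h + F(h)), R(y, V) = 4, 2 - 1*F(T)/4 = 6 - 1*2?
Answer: -7520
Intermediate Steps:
F(T) = -8 (F(T) = 8 - 4*(6 - 1*2) = 8 - 4*(6 - 2) = 8 - 4*4 = 8 - 16 = -8)
Q(h) = h*(-8 + h) (Q(h) = h*(h - 8) = h*(-8 + h))
((((3 + Q(1))/(3*1 - 5))*R(6, 5))*(-20))*47 = ((((3 + 1*(-8 + 1))/(3*1 - 5))*4)*(-20))*47 = ((((3 + 1*(-7))/(3 - 5))*4)*(-20))*47 = ((((3 - 7)/(-2))*4)*(-20))*47 = ((-4*(-½)*4)*(-20))*47 = ((2*4)*(-20))*47 = (8*(-20))*47 = -160*47 = -7520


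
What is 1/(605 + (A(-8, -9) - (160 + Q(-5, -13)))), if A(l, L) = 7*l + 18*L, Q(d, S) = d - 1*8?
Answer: 1/240 ≈ 0.0041667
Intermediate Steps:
Q(d, S) = -8 + d (Q(d, S) = d - 8 = -8 + d)
1/(605 + (A(-8, -9) - (160 + Q(-5, -13)))) = 1/(605 + ((7*(-8) + 18*(-9)) - (160 + (-8 - 5)))) = 1/(605 + ((-56 - 162) - (160 - 13))) = 1/(605 + (-218 - 1*147)) = 1/(605 + (-218 - 147)) = 1/(605 - 365) = 1/240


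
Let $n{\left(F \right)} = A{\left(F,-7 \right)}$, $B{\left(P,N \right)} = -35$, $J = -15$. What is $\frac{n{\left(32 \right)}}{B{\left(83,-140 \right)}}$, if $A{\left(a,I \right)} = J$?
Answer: $\frac{3}{7} \approx 0.42857$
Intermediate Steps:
$A{\left(a,I \right)} = -15$
$n{\left(F \right)} = -15$
$\frac{n{\left(32 \right)}}{B{\left(83,-140 \right)}} = - \frac{15}{-35} = \left(-15\right) \left(- \frac{1}{35}\right) = \frac{3}{7}$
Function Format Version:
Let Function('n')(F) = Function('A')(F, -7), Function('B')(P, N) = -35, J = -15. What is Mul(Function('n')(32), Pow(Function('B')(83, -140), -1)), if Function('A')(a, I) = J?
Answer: Rational(3, 7) ≈ 0.42857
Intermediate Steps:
Function('A')(a, I) = -15
Function('n')(F) = -15
Mul(Function('n')(32), Pow(Function('B')(83, -140), -1)) = Mul(-15, Pow(-35, -1)) = Mul(-15, Rational(-1, 35)) = Rational(3, 7)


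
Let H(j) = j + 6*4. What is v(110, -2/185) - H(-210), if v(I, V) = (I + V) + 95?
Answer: 72333/185 ≈ 390.99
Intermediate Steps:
H(j) = 24 + j (H(j) = j + 24 = 24 + j)
v(I, V) = 95 + I + V
v(110, -2/185) - H(-210) = (95 + 110 - 2/185) - (24 - 210) = (95 + 110 - 2*1/185) - 1*(-186) = (95 + 110 - 2/185) + 186 = 37923/185 + 186 = 72333/185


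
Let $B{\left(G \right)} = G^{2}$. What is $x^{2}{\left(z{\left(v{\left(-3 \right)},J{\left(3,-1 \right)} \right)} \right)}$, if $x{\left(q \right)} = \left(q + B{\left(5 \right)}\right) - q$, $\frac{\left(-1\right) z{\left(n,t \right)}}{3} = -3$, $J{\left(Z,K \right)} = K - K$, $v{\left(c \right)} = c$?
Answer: $625$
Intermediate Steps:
$J{\left(Z,K \right)} = 0$
$z{\left(n,t \right)} = 9$ ($z{\left(n,t \right)} = \left(-3\right) \left(-3\right) = 9$)
$x{\left(q \right)} = 25$ ($x{\left(q \right)} = \left(q + 5^{2}\right) - q = \left(q + 25\right) - q = \left(25 + q\right) - q = 25$)
$x^{2}{\left(z{\left(v{\left(-3 \right)},J{\left(3,-1 \right)} \right)} \right)} = 25^{2} = 625$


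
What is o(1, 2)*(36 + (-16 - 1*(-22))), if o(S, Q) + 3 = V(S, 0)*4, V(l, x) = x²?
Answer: -126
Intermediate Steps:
o(S, Q) = -3 (o(S, Q) = -3 + 0²*4 = -3 + 0*4 = -3 + 0 = -3)
o(1, 2)*(36 + (-16 - 1*(-22))) = -3*(36 + (-16 - 1*(-22))) = -3*(36 + (-16 + 22)) = -3*(36 + 6) = -3*42 = -126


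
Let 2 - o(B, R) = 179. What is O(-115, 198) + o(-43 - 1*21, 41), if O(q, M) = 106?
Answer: -71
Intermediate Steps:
o(B, R) = -177 (o(B, R) = 2 - 1*179 = 2 - 179 = -177)
O(-115, 198) + o(-43 - 1*21, 41) = 106 - 177 = -71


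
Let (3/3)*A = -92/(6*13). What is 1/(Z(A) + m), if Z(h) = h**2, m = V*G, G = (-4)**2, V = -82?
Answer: -1521/1993436 ≈ -0.00076300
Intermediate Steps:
G = 16
A = -46/39 (A = -92/(6*13) = -92/78 = -92*1/78 = -46/39 ≈ -1.1795)
m = -1312 (m = -82*16 = -1312)
1/(Z(A) + m) = 1/((-46/39)**2 - 1312) = 1/(2116/1521 - 1312) = 1/(-1993436/1521) = -1521/1993436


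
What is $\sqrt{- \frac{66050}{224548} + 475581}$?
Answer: $\frac{\sqrt{5994909320326306}}{112274} \approx 689.62$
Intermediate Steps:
$\sqrt{- \frac{66050}{224548} + 475581} = \sqrt{\left(-66050\right) \frac{1}{224548} + 475581} = \sqrt{- \frac{33025}{112274} + 475581} = \sqrt{\frac{53395348169}{112274}} = \frac{\sqrt{5994909320326306}}{112274}$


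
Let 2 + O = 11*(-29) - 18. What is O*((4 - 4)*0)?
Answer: 0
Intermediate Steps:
O = -339 (O = -2 + (11*(-29) - 18) = -2 + (-319 - 18) = -2 - 337 = -339)
O*((4 - 4)*0) = -339*(4 - 4)*0 = -0*0 = -339*0 = 0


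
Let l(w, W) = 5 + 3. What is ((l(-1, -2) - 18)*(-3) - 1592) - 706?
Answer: -2268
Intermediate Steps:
l(w, W) = 8
((l(-1, -2) - 18)*(-3) - 1592) - 706 = ((8 - 18)*(-3) - 1592) - 706 = (-10*(-3) - 1592) - 706 = (30 - 1592) - 706 = -1562 - 706 = -2268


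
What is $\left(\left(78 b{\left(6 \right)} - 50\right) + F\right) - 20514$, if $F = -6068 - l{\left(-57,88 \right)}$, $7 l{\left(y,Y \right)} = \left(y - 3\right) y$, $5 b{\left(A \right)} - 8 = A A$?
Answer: $- \frac{925196}{35} \approx -26434.0$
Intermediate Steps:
$b{\left(A \right)} = \frac{8}{5} + \frac{A^{2}}{5}$ ($b{\left(A \right)} = \frac{8}{5} + \frac{A A}{5} = \frac{8}{5} + \frac{A^{2}}{5}$)
$l{\left(y,Y \right)} = \frac{y \left(-3 + y\right)}{7}$ ($l{\left(y,Y \right)} = \frac{\left(y - 3\right) y}{7} = \frac{\left(-3 + y\right) y}{7} = \frac{y \left(-3 + y\right)}{7}$)
$F = - \frac{45896}{7}$ ($F = -6068 - \frac{1}{7} \left(-57\right) \left(-3 - 57\right) = -6068 - \frac{1}{7} \left(-57\right) \left(-60\right) = -6068 - \frac{3420}{7} = - \frac{45896}{7} \approx -6556.6$)
$\left(\left(78 b{\left(6 \right)} - 50\right) + F\right) - 20514 = \left(\left(78 \left(\frac{8}{5} + \frac{6^{2}}{5}\right) - 50\right) - \frac{45896}{7}\right) - 20514 = \left(\left(78 \left(\frac{8}{5} + \frac{1}{5} \cdot 36\right) - 50\right) - \frac{45896}{7}\right) - 20514 = \left(\left(78 \left(\frac{8}{5} + \frac{36}{5}\right) - 50\right) - \frac{45896}{7}\right) - 20514 = \left(\left(78 \cdot \frac{44}{5} - 50\right) - \frac{45896}{7}\right) - 20514 = \left(\left(\frac{3432}{5} - 50\right) - \frac{45896}{7}\right) - 20514 = \left(\frac{3182}{5} - \frac{45896}{7}\right) - 20514 = - \frac{207206}{35} - 20514 = - \frac{925196}{35}$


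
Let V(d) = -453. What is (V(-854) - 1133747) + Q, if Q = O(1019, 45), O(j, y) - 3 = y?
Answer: -1134152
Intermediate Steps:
O(j, y) = 3 + y
Q = 48 (Q = 3 + 45 = 48)
(V(-854) - 1133747) + Q = (-453 - 1133747) + 48 = -1134200 + 48 = -1134152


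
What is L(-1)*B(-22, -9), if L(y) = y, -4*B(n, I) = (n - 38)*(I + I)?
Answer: 270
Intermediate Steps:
B(n, I) = -I*(-38 + n)/2 (B(n, I) = -(n - 38)*(I + I)/4 = -(-38 + n)*2*I/4 = -I*(-38 + n)/2)
L(-1)*B(-22, -9) = -(-9)*(38 - 1*(-22))/2 = -(-9)*(38 + 22)/2 = -(-9)*60/2 = -1*(-270) = 270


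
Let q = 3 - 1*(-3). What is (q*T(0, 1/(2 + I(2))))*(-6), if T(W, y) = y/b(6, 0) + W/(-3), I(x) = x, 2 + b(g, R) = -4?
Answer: 3/2 ≈ 1.5000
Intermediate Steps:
q = 6 (q = 3 + 3 = 6)
b(g, R) = -6 (b(g, R) = -2 - 4 = -6)
T(W, y) = -W/3 - y/6 (T(W, y) = y/(-6) + W/(-3) = y*(-1/6) + W*(-1/3) = -y/6 - W/3 = -W/3 - y/6)
(q*T(0, 1/(2 + I(2))))*(-6) = (6*(-1/3*0 - 1/(6*(2 + 2))))*(-6) = (6*(0 - 1/6/4))*(-6) = (6*(0 - 1/6*1/4))*(-6) = (6*(0 - 1/24))*(-6) = (6*(-1/24))*(-6) = -1/4*(-6) = 3/2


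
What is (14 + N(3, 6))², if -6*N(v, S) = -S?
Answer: 225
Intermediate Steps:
N(v, S) = S/6 (N(v, S) = -(-1)*S/6 = S/6)
(14 + N(3, 6))² = (14 + (⅙)*6)² = (14 + 1)² = 15² = 225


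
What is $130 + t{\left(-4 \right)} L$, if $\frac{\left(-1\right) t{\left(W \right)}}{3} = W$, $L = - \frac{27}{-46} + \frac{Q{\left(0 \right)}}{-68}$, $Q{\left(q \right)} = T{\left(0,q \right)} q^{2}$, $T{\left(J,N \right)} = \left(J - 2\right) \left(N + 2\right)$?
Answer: $\frac{3152}{23} \approx 137.04$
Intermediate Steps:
$T{\left(J,N \right)} = \left(-2 + J\right) \left(2 + N\right)$
$Q{\left(q \right)} = q^{2} \left(-4 - 2 q\right)$ ($Q{\left(q \right)} = \left(-4 - 2 q + 2 \cdot 0 + 0 q\right) q^{2} = \left(-4 - 2 q + 0 + 0\right) q^{2} = \left(-4 - 2 q\right) q^{2} = q^{2} \left(-4 - 2 q\right)$)
$L = \frac{27}{46}$ ($L = - \frac{27}{-46} + \frac{2 \cdot 0^{2} \left(-2 - 0\right)}{-68} = \left(-27\right) \left(- \frac{1}{46}\right) + 2 \cdot 0 \left(-2 + 0\right) \left(- \frac{1}{68}\right) = \frac{27}{46} + 2 \cdot 0 \left(-2\right) \left(- \frac{1}{68}\right) = \frac{27}{46} + 0 \left(- \frac{1}{68}\right) = \frac{27}{46} + 0 = \frac{27}{46} \approx 0.58696$)
$t{\left(W \right)} = - 3 W$
$130 + t{\left(-4 \right)} L = 130 + \left(-3\right) \left(-4\right) \frac{27}{46} = 130 + 12 \cdot \frac{27}{46} = 130 + \frac{162}{23} = \frac{3152}{23}$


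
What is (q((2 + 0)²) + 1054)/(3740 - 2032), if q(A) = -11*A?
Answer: 505/854 ≈ 0.59134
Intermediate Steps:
(q((2 + 0)²) + 1054)/(3740 - 2032) = (-11*(2 + 0)² + 1054)/(3740 - 2032) = (-11*2² + 1054)/1708 = (-11*4 + 1054)*(1/1708) = (-44 + 1054)*(1/1708) = 1010*(1/1708) = 505/854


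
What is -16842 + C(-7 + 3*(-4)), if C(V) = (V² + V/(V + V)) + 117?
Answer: -32727/2 ≈ -16364.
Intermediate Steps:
C(V) = 235/2 + V² (C(V) = (V² + V/((2*V))) + 117 = (V² + (1/(2*V))*V) + 117 = (V² + ½) + 117 = (½ + V²) + 117 = 235/2 + V²)
-16842 + C(-7 + 3*(-4)) = -16842 + (235/2 + (-7 + 3*(-4))²) = -16842 + (235/2 + (-7 - 12)²) = -16842 + (235/2 + (-19)²) = -16842 + (235/2 + 361) = -16842 + 957/2 = -32727/2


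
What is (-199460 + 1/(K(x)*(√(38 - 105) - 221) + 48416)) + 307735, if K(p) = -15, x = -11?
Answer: 289755965784631/2676111436 + 15*I*√67/2676111436 ≈ 1.0828e+5 + 4.588e-8*I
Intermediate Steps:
(-199460 + 1/(K(x)*(√(38 - 105) - 221) + 48416)) + 307735 = (-199460 + 1/(-15*(√(38 - 105) - 221) + 48416)) + 307735 = (-199460 + 1/(-15*(√(-67) - 221) + 48416)) + 307735 = (-199460 + 1/(-15*(I*√67 - 221) + 48416)) + 307735 = (-199460 + 1/(-15*(-221 + I*√67) + 48416)) + 307735 = (-199460 + 1/((3315 - 15*I*√67) + 48416)) + 307735 = (-199460 + 1/(51731 - 15*I*√67)) + 307735 = 108275 + 1/(51731 - 15*I*√67)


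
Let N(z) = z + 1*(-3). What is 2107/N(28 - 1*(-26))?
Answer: 2107/51 ≈ 41.314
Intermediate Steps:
N(z) = -3 + z (N(z) = z - 3 = -3 + z)
2107/N(28 - 1*(-26)) = 2107/(-3 + (28 - 1*(-26))) = 2107/(-3 + (28 + 26)) = 2107/(-3 + 54) = 2107/51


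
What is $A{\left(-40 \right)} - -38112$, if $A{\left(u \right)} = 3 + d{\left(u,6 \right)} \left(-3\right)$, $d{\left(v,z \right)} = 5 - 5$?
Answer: $38115$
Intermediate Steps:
$d{\left(v,z \right)} = 0$ ($d{\left(v,z \right)} = 5 - 5 = 0$)
$A{\left(u \right)} = 3$ ($A{\left(u \right)} = 3 + 0 \left(-3\right) = 3 + 0 = 3$)
$A{\left(-40 \right)} - -38112 = 3 - -38112 = 3 + 38112 = 38115$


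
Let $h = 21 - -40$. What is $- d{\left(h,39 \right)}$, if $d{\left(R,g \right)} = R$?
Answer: $-61$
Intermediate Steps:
$h = 61$ ($h = 21 + 40 = 61$)
$- d{\left(h,39 \right)} = \left(-1\right) 61 = -61$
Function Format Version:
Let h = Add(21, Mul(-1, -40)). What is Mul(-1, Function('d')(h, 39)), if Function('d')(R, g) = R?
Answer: -61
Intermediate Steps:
h = 61 (h = Add(21, 40) = 61)
Mul(-1, Function('d')(h, 39)) = Mul(-1, 61) = -61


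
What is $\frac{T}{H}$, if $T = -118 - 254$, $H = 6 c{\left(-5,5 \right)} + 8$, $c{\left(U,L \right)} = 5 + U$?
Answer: $- \frac{93}{2} \approx -46.5$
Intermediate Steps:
$H = 8$ ($H = 6 \left(5 - 5\right) + 8 = 6 \cdot 0 + 8 = 0 + 8 = 8$)
$T = -372$ ($T = -118 - 254 = -372$)
$\frac{T}{H} = - \frac{372}{8} = \left(-372\right) \frac{1}{8} = - \frac{93}{2}$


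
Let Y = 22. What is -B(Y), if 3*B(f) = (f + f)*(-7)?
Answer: 308/3 ≈ 102.67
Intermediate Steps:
B(f) = -14*f/3 (B(f) = ((f + f)*(-7))/3 = ((2*f)*(-7))/3 = (-14*f)/3 = -14*f/3)
-B(Y) = -(-14)*22/3 = -1*(-308/3) = 308/3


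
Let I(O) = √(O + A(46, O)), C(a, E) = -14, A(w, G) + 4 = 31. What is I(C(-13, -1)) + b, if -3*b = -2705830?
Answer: 2705830/3 + √13 ≈ 9.0195e+5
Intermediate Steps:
b = 2705830/3 (b = -⅓*(-2705830) = 2705830/3 ≈ 9.0194e+5)
A(w, G) = 27 (A(w, G) = -4 + 31 = 27)
I(O) = √(27 + O) (I(O) = √(O + 27) = √(27 + O))
I(C(-13, -1)) + b = √(27 - 14) + 2705830/3 = √13 + 2705830/3 = 2705830/3 + √13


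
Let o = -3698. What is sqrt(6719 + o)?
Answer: sqrt(3021) ≈ 54.964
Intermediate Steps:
sqrt(6719 + o) = sqrt(6719 - 3698) = sqrt(3021)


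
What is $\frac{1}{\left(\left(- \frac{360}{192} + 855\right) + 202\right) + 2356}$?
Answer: $\frac{8}{27289} \approx 0.00029316$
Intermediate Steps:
$\frac{1}{\left(\left(- \frac{360}{192} + 855\right) + 202\right) + 2356} = \frac{1}{\left(\left(\left(-360\right) \frac{1}{192} + 855\right) + 202\right) + 2356} = \frac{1}{\left(\left(- \frac{15}{8} + 855\right) + 202\right) + 2356} = \frac{1}{\left(\frac{6825}{8} + 202\right) + 2356} = \frac{1}{\frac{8441}{8} + 2356} = \frac{1}{\frac{27289}{8}} = \frac{8}{27289}$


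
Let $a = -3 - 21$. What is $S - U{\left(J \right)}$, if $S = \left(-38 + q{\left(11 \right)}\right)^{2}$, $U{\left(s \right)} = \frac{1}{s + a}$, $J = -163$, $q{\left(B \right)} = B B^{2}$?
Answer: $\frac{312635764}{187} \approx 1.6718 \cdot 10^{6}$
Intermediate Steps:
$q{\left(B \right)} = B^{3}$
$a = -24$ ($a = -3 - 21 = -24$)
$U{\left(s \right)} = \frac{1}{-24 + s}$ ($U{\left(s \right)} = \frac{1}{s - 24} = \frac{1}{-24 + s}$)
$S = 1671849$ ($S = \left(-38 + 11^{3}\right)^{2} = \left(-38 + 1331\right)^{2} = 1293^{2} = 1671849$)
$S - U{\left(J \right)} = 1671849 - \frac{1}{-24 - 163} = 1671849 - \frac{1}{-187} = 1671849 - - \frac{1}{187} = 1671849 + \frac{1}{187} = \frac{312635764}{187}$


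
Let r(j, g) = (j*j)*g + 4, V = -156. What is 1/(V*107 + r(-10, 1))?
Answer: -1/16588 ≈ -6.0285e-5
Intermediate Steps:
r(j, g) = 4 + g*j² (r(j, g) = j²*g + 4 = g*j² + 4 = 4 + g*j²)
1/(V*107 + r(-10, 1)) = 1/(-156*107 + (4 + 1*(-10)²)) = 1/(-16692 + (4 + 1*100)) = 1/(-16692 + (4 + 100)) = 1/(-16692 + 104) = 1/(-16588) = -1/16588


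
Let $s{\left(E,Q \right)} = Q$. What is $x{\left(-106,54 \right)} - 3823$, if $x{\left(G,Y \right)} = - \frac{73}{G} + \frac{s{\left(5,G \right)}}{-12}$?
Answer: $- \frac{606343}{159} \approx -3813.5$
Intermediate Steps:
$x{\left(G,Y \right)} = - \frac{73}{G} - \frac{G}{12}$ ($x{\left(G,Y \right)} = - \frac{73}{G} + \frac{G}{-12} = - \frac{73}{G} + G \left(- \frac{1}{12}\right) = - \frac{73}{G} - \frac{G}{12}$)
$x{\left(-106,54 \right)} - 3823 = \left(- \frac{73}{-106} - - \frac{53}{6}\right) - 3823 = \left(\left(-73\right) \left(- \frac{1}{106}\right) + \frac{53}{6}\right) - 3823 = \left(\frac{73}{106} + \frac{53}{6}\right) - 3823 = \frac{1514}{159} - 3823 = - \frac{606343}{159}$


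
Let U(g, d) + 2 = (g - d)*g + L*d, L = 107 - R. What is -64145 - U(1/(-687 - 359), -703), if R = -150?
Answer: 127495884585/1094116 ≈ 1.1653e+5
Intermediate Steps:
L = 257 (L = 107 - 1*(-150) = 107 + 150 = 257)
U(g, d) = -2 + 257*d + g*(g - d) (U(g, d) = -2 + ((g - d)*g + 257*d) = -2 + (g*(g - d) + 257*d) = -2 + (257*d + g*(g - d)) = -2 + 257*d + g*(g - d))
-64145 - U(1/(-687 - 359), -703) = -64145 - (-2 + (1/(-687 - 359))² + 257*(-703) - 1*(-703)/(-687 - 359)) = -64145 - (-2 + (1/(-1046))² - 180671 - 1*(-703)/(-1046)) = -64145 - (-2 + (-1/1046)² - 180671 - 1*(-703)*(-1/1046)) = -64145 - (-2 + 1/1094116 - 180671 - 703/1046) = -64145 - 1*(-197677955405/1094116) = -64145 + 197677955405/1094116 = 127495884585/1094116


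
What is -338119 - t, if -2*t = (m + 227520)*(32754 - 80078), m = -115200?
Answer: -2658053959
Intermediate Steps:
t = 2657715840 (t = -(-115200 + 227520)*(32754 - 80078)/2 = -56160*(-47324) = -1/2*(-5315431680) = 2657715840)
-338119 - t = -338119 - 1*2657715840 = -338119 - 2657715840 = -2658053959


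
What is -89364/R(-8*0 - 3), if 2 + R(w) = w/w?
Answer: 89364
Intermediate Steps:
R(w) = -1 (R(w) = -2 + w/w = -2 + 1 = -1)
-89364/R(-8*0 - 3) = -89364/(-1) = -89364*(-1) = 89364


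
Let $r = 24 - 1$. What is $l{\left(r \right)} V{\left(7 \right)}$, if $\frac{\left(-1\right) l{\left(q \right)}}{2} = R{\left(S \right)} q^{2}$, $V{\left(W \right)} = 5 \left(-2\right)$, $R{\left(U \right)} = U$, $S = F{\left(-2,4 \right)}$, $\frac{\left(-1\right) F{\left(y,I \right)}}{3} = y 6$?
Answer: $380880$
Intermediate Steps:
$F{\left(y,I \right)} = - 18 y$ ($F{\left(y,I \right)} = - 3 y 6 = - 3 \cdot 6 y = - 18 y$)
$S = 36$ ($S = \left(-18\right) \left(-2\right) = 36$)
$r = 23$
$V{\left(W \right)} = -10$
$l{\left(q \right)} = - 72 q^{2}$ ($l{\left(q \right)} = - 2 \cdot 36 q^{2} = - 72 q^{2}$)
$l{\left(r \right)} V{\left(7 \right)} = - 72 \cdot 23^{2} \left(-10\right) = \left(-72\right) 529 \left(-10\right) = \left(-38088\right) \left(-10\right) = 380880$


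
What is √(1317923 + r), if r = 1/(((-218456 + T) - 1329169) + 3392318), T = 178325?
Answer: √5393734079392274070/2023018 ≈ 1148.0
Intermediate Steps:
r = 1/2023018 (r = 1/(((-218456 + 178325) - 1329169) + 3392318) = 1/((-40131 - 1329169) + 3392318) = 1/(-1369300 + 3392318) = 1/2023018 ≈ 4.9431e-7)
√(1317923 + r) = √(1317923 + 1/2023018) = √(2666181951615/2023018) = √5393734079392274070/2023018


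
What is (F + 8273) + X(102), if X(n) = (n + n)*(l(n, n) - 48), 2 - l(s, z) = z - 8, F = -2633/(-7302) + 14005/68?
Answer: -4985391139/248268 ≈ -20081.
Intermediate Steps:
F = 51221777/248268 (F = -2633*(-1/7302) + 14005*(1/68) = 2633/7302 + 14005/68 = 51221777/248268 ≈ 206.32)
l(s, z) = 10 - z (l(s, z) = 2 - (z - 8) = 2 - (-8 + z) = 2 + (8 - z) = 10 - z)
X(n) = 2*n*(-38 - n) (X(n) = (n + n)*((10 - n) - 48) = (2*n)*(-38 - n) = 2*n*(-38 - n))
(F + 8273) + X(102) = (51221777/248268 + 8273) - 2*102*(38 + 102) = 2105142941/248268 - 2*102*140 = 2105142941/248268 - 28560 = -4985391139/248268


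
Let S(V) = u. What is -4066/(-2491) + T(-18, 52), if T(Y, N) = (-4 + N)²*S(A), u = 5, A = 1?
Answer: 28700386/2491 ≈ 11522.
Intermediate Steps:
S(V) = 5
T(Y, N) = 5*(-4 + N)² (T(Y, N) = (-4 + N)²*5 = 5*(-4 + N)²)
-4066/(-2491) + T(-18, 52) = -4066/(-2491) + 5*(-4 + 52)² = -4066*(-1/2491) + 5*48² = 4066/2491 + 5*2304 = 4066/2491 + 11520 = 28700386/2491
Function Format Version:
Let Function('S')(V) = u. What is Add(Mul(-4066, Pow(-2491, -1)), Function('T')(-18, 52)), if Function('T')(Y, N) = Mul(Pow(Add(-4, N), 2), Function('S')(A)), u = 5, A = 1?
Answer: Rational(28700386, 2491) ≈ 11522.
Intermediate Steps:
Function('S')(V) = 5
Function('T')(Y, N) = Mul(5, Pow(Add(-4, N), 2)) (Function('T')(Y, N) = Mul(Pow(Add(-4, N), 2), 5) = Mul(5, Pow(Add(-4, N), 2)))
Add(Mul(-4066, Pow(-2491, -1)), Function('T')(-18, 52)) = Add(Mul(-4066, Pow(-2491, -1)), Mul(5, Pow(Add(-4, 52), 2))) = Add(Mul(-4066, Rational(-1, 2491)), Mul(5, Pow(48, 2))) = Add(Rational(4066, 2491), Mul(5, 2304)) = Add(Rational(4066, 2491), 11520) = Rational(28700386, 2491)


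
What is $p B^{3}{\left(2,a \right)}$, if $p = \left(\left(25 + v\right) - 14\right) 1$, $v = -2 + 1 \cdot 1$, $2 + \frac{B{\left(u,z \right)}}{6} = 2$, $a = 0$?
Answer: $0$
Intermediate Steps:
$B{\left(u,z \right)} = 0$ ($B{\left(u,z \right)} = -12 + 6 \cdot 2 = -12 + 12 = 0$)
$v = -1$ ($v = -2 + 1 = -1$)
$p = 10$ ($p = \left(\left(25 - 1\right) - 14\right) 1 = \left(24 - 14\right) 1 = 10 \cdot 1 = 10$)
$p B^{3}{\left(2,a \right)} = 10 \cdot 0^{3} = 10 \cdot 0 = 0$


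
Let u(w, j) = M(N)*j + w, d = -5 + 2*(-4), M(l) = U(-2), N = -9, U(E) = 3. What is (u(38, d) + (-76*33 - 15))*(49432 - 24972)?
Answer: -61737040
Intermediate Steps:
M(l) = 3
d = -13 (d = -5 - 8 = -13)
u(w, j) = w + 3*j (u(w, j) = 3*j + w = w + 3*j)
(u(38, d) + (-76*33 - 15))*(49432 - 24972) = ((38 + 3*(-13)) + (-76*33 - 15))*(49432 - 24972) = ((38 - 39) + (-2508 - 15))*24460 = (-1 - 2523)*24460 = -2524*24460 = -61737040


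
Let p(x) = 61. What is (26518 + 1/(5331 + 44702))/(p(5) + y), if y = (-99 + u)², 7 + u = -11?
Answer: 265355019/137590750 ≈ 1.9286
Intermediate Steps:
u = -18 (u = -7 - 11 = -18)
y = 13689 (y = (-99 - 18)² = (-117)² = 13689)
(26518 + 1/(5331 + 44702))/(p(5) + y) = (26518 + 1/(5331 + 44702))/(61 + 13689) = (26518 + 1/50033)/13750 = (26518 + 1/50033)*(1/13750) = (1326775095/50033)*(1/13750) = 265355019/137590750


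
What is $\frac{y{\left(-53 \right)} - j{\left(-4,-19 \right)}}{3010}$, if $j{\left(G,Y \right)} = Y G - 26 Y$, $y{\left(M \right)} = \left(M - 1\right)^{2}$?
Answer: $\frac{1173}{1505} \approx 0.7794$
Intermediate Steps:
$y{\left(M \right)} = \left(-1 + M\right)^{2}$
$j{\left(G,Y \right)} = - 26 Y + G Y$ ($j{\left(G,Y \right)} = G Y - 26 Y = - 26 Y + G Y$)
$\frac{y{\left(-53 \right)} - j{\left(-4,-19 \right)}}{3010} = \frac{\left(-1 - 53\right)^{2} - - 19 \left(-26 - 4\right)}{3010} = \left(\left(-54\right)^{2} - \left(-19\right) \left(-30\right)\right) \frac{1}{3010} = \left(2916 - 570\right) \frac{1}{3010} = 2346 \cdot \frac{1}{3010} = \frac{1173}{1505}$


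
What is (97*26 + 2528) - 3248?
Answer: 1802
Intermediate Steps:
(97*26 + 2528) - 3248 = (2522 + 2528) - 3248 = 5050 - 3248 = 1802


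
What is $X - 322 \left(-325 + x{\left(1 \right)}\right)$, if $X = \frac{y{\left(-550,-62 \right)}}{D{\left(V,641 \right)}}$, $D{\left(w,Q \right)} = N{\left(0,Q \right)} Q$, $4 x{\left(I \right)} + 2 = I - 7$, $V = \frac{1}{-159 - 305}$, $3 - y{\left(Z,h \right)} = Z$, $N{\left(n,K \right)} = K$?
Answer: $\frac{43263304567}{410881} \approx 1.0529 \cdot 10^{5}$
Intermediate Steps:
$y{\left(Z,h \right)} = 3 - Z$
$V = - \frac{1}{464}$ ($V = \frac{1}{-464} = - \frac{1}{464} \approx -0.0021552$)
$x{\left(I \right)} = - \frac{9}{4} + \frac{I}{4}$ ($x{\left(I \right)} = - \frac{1}{2} + \frac{I - 7}{4} = - \frac{1}{2} + \frac{-7 + I}{4} = - \frac{1}{2} + \left(- \frac{7}{4} + \frac{I}{4}\right) = - \frac{9}{4} + \frac{I}{4}$)
$D{\left(w,Q \right)} = Q^{2}$ ($D{\left(w,Q \right)} = Q Q = Q^{2}$)
$X = \frac{553}{410881}$ ($X = \frac{3 - -550}{641^{2}} = \frac{3 + 550}{410881} = 553 \cdot \frac{1}{410881} = \frac{553}{410881} \approx 0.0013459$)
$X - 322 \left(-325 + x{\left(1 \right)}\right) = \frac{553}{410881} - 322 \left(-325 + \left(- \frac{9}{4} + \frac{1}{4} \cdot 1\right)\right) = \frac{553}{410881} - 322 \left(-325 + \left(- \frac{9}{4} + \frac{1}{4}\right)\right) = \frac{553}{410881} - 322 \left(-325 - 2\right) = \frac{553}{410881} - 322 \left(-327\right) = \frac{553}{410881} - -105294 = \frac{553}{410881} + 105294 = \frac{43263304567}{410881}$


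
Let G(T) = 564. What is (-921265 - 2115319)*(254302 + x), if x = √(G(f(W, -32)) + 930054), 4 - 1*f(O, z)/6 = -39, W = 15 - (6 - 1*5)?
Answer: -772209384368 - 9109752*√103402 ≈ -7.7514e+11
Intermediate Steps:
W = 14 (W = 15 - (6 - 5) = 15 - 1*1 = 15 - 1 = 14)
f(O, z) = 258 (f(O, z) = 24 - 6*(-39) = 24 + 234 = 258)
x = 3*√103402 (x = √(564 + 930054) = √930618 = 3*√103402 ≈ 964.69)
(-921265 - 2115319)*(254302 + x) = (-921265 - 2115319)*(254302 + 3*√103402) = -3036584*(254302 + 3*√103402) = -772209384368 - 9109752*√103402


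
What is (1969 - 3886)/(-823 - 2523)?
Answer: 1917/3346 ≈ 0.57292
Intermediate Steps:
(1969 - 3886)/(-823 - 2523) = -1917/(-3346) = -1917*(-1/3346) = 1917/3346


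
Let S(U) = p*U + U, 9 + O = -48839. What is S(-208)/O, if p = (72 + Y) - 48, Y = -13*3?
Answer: -182/3053 ≈ -0.059613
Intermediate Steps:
O = -48848 (O = -9 - 48839 = -48848)
Y = -39
p = -15 (p = (72 - 39) - 48 = 33 - 48 = -15)
S(U) = -14*U (S(U) = -15*U + U = -14*U)
S(-208)/O = -14*(-208)/(-48848) = 2912*(-1/48848) = -182/3053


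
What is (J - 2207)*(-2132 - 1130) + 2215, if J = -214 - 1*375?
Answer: 9122767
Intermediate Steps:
J = -589 (J = -214 - 375 = -589)
(J - 2207)*(-2132 - 1130) + 2215 = (-589 - 2207)*(-2132 - 1130) + 2215 = -2796*(-3262) + 2215 = 9120552 + 2215 = 9122767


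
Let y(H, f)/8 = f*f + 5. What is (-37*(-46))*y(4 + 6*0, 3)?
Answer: 190624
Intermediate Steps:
y(H, f) = 40 + 8*f² (y(H, f) = 8*(f*f + 5) = 8*(f² + 5) = 8*(5 + f²) = 40 + 8*f²)
(-37*(-46))*y(4 + 6*0, 3) = (-37*(-46))*(40 + 8*3²) = 1702*(40 + 8*9) = 1702*(40 + 72) = 1702*112 = 190624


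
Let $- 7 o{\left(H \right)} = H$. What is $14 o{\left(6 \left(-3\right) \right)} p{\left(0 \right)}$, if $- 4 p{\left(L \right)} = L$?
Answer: $0$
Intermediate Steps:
$o{\left(H \right)} = - \frac{H}{7}$
$p{\left(L \right)} = - \frac{L}{4}$
$14 o{\left(6 \left(-3\right) \right)} p{\left(0 \right)} = 14 \left(- \frac{6 \left(-3\right)}{7}\right) \left(\left(- \frac{1}{4}\right) 0\right) = 14 \left(\left(- \frac{1}{7}\right) \left(-18\right)\right) 0 = 14 \cdot \frac{18}{7} \cdot 0 = 36 \cdot 0 = 0$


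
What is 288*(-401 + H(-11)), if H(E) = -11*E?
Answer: -80640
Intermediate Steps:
288*(-401 + H(-11)) = 288*(-401 - 11*(-11)) = 288*(-401 + 121) = 288*(-280) = -80640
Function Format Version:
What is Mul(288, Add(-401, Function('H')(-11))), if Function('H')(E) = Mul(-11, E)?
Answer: -80640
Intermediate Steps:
Mul(288, Add(-401, Function('H')(-11))) = Mul(288, Add(-401, Mul(-11, -11))) = Mul(288, Add(-401, 121)) = Mul(288, -280) = -80640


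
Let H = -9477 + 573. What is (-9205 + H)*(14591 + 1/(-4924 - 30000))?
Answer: -9227913287047/34924 ≈ -2.6423e+8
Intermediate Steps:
H = -8904
(-9205 + H)*(14591 + 1/(-4924 - 30000)) = (-9205 - 8904)*(14591 + 1/(-4924 - 30000)) = -18109*(14591 + 1/(-34924)) = -18109*(14591 - 1/34924) = -18109*509576083/34924 = -9227913287047/34924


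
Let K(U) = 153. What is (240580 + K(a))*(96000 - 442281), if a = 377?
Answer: -83361263973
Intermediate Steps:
(240580 + K(a))*(96000 - 442281) = (240580 + 153)*(96000 - 442281) = 240733*(-346281) = -83361263973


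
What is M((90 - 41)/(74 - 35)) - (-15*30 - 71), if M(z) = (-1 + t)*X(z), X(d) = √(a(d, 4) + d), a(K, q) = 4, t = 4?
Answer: 521 + √7995/13 ≈ 527.88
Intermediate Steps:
X(d) = √(4 + d)
M(z) = 3*√(4 + z) (M(z) = (-1 + 4)*√(4 + z) = 3*√(4 + z))
M((90 - 41)/(74 - 35)) - (-15*30 - 71) = 3*√(4 + (90 - 41)/(74 - 35)) - (-15*30 - 71) = 3*√(4 + 49/39) - (-450 - 71) = 3*√(4 + 49*(1/39)) - 1*(-521) = 3*√(4 + 49/39) + 521 = 3*√(205/39) + 521 = 3*(√7995/39) + 521 = √7995/13 + 521 = 521 + √7995/13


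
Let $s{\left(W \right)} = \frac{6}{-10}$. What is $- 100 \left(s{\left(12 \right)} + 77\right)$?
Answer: $-7640$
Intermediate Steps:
$s{\left(W \right)} = - \frac{3}{5}$ ($s{\left(W \right)} = 6 \left(- \frac{1}{10}\right) = - \frac{3}{5}$)
$- 100 \left(s{\left(12 \right)} + 77\right) = - 100 \left(- \frac{3}{5} + 77\right) = \left(-100\right) \frac{382}{5} = -7640$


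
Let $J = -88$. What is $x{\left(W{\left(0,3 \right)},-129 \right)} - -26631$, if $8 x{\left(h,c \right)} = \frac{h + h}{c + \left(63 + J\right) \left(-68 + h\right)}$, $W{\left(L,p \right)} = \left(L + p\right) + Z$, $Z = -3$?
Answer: $26631$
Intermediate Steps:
$W{\left(L,p \right)} = -3 + L + p$ ($W{\left(L,p \right)} = \left(L + p\right) - 3 = -3 + L + p$)
$x{\left(h,c \right)} = \frac{h}{4 \left(1700 + c - 25 h\right)}$ ($x{\left(h,c \right)} = \frac{\left(h + h\right) \frac{1}{c + \left(63 - 88\right) \left(-68 + h\right)}}{8} = \frac{2 h \frac{1}{c - 25 \left(-68 + h\right)}}{8} = \frac{2 h \frac{1}{c - \left(-1700 + 25 h\right)}}{8} = \frac{2 h \frac{1}{1700 + c - 25 h}}{8} = \frac{h}{4 \left(1700 + c - 25 h\right)}$)
$x{\left(W{\left(0,3 \right)},-129 \right)} - -26631 = \frac{-3 + 0 + 3}{4 \left(1700 - 129 - 25 \left(-3 + 0 + 3\right)\right)} - -26631 = \frac{1}{4} \cdot 0 \frac{1}{1700 - 129 - 0} + 26631 = \frac{1}{4} \cdot 0 \frac{1}{1700 - 129 + 0} + 26631 = \frac{1}{4} \cdot 0 \cdot \frac{1}{1571} + 26631 = 0 + 26631 = 26631$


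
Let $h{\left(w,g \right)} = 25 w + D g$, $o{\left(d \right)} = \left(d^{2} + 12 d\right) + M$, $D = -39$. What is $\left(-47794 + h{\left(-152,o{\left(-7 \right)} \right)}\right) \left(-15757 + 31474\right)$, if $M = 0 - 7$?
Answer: $-785158452$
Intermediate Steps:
$M = -7$ ($M = 0 - 7 = -7$)
$o{\left(d \right)} = -7 + d^{2} + 12 d$ ($o{\left(d \right)} = \left(d^{2} + 12 d\right) - 7 = -7 + d^{2} + 12 d$)
$h{\left(w,g \right)} = - 39 g + 25 w$ ($h{\left(w,g \right)} = 25 w - 39 g = - 39 g + 25 w$)
$\left(-47794 + h{\left(-152,o{\left(-7 \right)} \right)}\right) \left(-15757 + 31474\right) = \left(-47794 - \left(3800 + 39 \left(-7 + \left(-7\right)^{2} + 12 \left(-7\right)\right)\right)\right) \left(-15757 + 31474\right) = \left(-47794 - \left(3800 + 39 \left(-7 + 49 - 84\right)\right)\right) 15717 = \left(-47794 - 2162\right) 15717 = \left(-49956\right) 15717 = -785158452$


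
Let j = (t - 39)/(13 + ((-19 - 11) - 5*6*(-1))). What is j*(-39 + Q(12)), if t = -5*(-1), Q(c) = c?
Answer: 918/13 ≈ 70.615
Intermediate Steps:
t = 5
j = -34/13 (j = (5 - 39)/(13 + ((-19 - 11) - 5*6*(-1))) = -34/(13 + (-30 - 30*(-1))) = -34/(13 + (-30 + 30)) = -34/(13 + 0) = -34/13 ≈ -2.6154)
j*(-39 + Q(12)) = -34*(-39 + 12)/13 = -34/13*(-27) = 918/13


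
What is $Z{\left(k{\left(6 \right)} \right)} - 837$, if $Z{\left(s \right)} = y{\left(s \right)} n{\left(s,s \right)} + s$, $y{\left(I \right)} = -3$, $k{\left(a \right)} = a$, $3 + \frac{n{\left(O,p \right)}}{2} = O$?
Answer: $-849$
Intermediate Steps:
$n{\left(O,p \right)} = -6 + 2 O$
$Z{\left(s \right)} = 18 - 5 s$ ($Z{\left(s \right)} = - 3 \left(-6 + 2 s\right) + s = \left(18 - 6 s\right) + s = 18 - 5 s$)
$Z{\left(k{\left(6 \right)} \right)} - 837 = \left(18 - 30\right) - 837 = -12 - 837 = -849$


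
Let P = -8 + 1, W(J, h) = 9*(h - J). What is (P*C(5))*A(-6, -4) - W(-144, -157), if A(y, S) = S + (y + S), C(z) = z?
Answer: 607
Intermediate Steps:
W(J, h) = -9*J + 9*h
P = -7
A(y, S) = y + 2*S (A(y, S) = S + (S + y) = y + 2*S)
(P*C(5))*A(-6, -4) - W(-144, -157) = (-7*5)*(-6 + 2*(-4)) - (-9*(-144) + 9*(-157)) = -35*(-6 - 8) - (1296 - 1413) = -35*(-14) - 1*(-117) = 490 + 117 = 607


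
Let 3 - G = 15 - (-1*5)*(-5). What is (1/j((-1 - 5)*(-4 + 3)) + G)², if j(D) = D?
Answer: 6241/36 ≈ 173.36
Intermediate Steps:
G = 13 (G = 3 - (15 - (-1*5)*(-5)) = 3 - (15 - (-5)*(-5)) = 3 - (15 - 1*25) = 3 - (15 - 25) = 3 - 1*(-10) = 3 + 10 = 13)
(1/j((-1 - 5)*(-4 + 3)) + G)² = (1/((-1 - 5)*(-4 + 3)) + 13)² = (1/(-6*(-1)) + 13)² = (1/6 + 13)² = (⅙ + 13)² = (79/6)² = 6241/36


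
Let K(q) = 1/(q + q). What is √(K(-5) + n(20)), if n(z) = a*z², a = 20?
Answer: √799990/10 ≈ 89.442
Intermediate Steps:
n(z) = 20*z²
K(q) = 1/(2*q)
√(K(-5) + n(20)) = √((½)/(-5) + 20*20²) = √((½)*(-⅕) + 20*400) = √(-⅒ + 8000) = √(79999/10) = √799990/10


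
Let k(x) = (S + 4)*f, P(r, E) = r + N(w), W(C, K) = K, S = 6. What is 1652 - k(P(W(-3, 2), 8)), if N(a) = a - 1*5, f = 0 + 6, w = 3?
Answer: 1592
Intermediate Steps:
f = 6
N(a) = -5 + a (N(a) = a - 5 = -5 + a)
P(r, E) = -2 + r (P(r, E) = r + (-5 + 3) = r - 2 = -2 + r)
k(x) = 60 (k(x) = (6 + 4)*6 = 10*6 = 60)
1652 - k(P(W(-3, 2), 8)) = 1652 - 1*60 = 1652 - 60 = 1592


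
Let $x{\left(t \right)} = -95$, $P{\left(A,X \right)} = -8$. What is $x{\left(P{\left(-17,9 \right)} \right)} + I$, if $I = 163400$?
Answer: $163305$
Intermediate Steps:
$x{\left(P{\left(-17,9 \right)} \right)} + I = -95 + 163400 = 163305$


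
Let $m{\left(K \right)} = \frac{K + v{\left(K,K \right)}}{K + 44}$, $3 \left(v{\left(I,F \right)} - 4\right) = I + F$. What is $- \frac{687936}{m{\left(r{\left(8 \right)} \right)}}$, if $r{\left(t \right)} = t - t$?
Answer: $-7567296$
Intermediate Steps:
$r{\left(t \right)} = 0$
$v{\left(I,F \right)} = 4 + \frac{F}{3} + \frac{I}{3}$ ($v{\left(I,F \right)} = 4 + \frac{I + F}{3} = 4 + \frac{F + I}{3} = 4 + \left(\frac{F}{3} + \frac{I}{3}\right) = 4 + \frac{F}{3} + \frac{I}{3}$)
$m{\left(K \right)} = \frac{4 + \frac{5 K}{3}}{44 + K}$ ($m{\left(K \right)} = \frac{K + \left(4 + \frac{K}{3} + \frac{K}{3}\right)}{K + 44} = \frac{K + \left(4 + \frac{2 K}{3}\right)}{44 + K} = \frac{4 + \frac{5 K}{3}}{44 + K}$)
$- \frac{687936}{m{\left(r{\left(8 \right)} \right)}} = - \frac{687936}{\frac{1}{3} \frac{1}{44 + 0} \left(12 + 5 \cdot 0\right)} = - \frac{687936}{\frac{1}{3} \cdot \frac{1}{44} \left(12 + 0\right)} = - \frac{687936}{\frac{1}{3} \cdot \frac{1}{44} \cdot 12} = - 687936 \frac{1}{\frac{1}{11}} = \left(-687936\right) 11 = -7567296$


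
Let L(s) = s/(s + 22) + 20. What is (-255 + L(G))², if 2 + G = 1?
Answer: 24364096/441 ≈ 55247.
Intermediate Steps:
G = -1 (G = -2 + 1 = -1)
L(s) = 20 + s/(22 + s) (L(s) = s/(22 + s) + 20 = 20 + s/(22 + s))
(-255 + L(G))² = (-255 + (440 + 21*(-1))/(22 - 1))² = (-255 + (440 - 21)/21)² = (-255 + (1/21)*419)² = (-255 + 419/21)² = (-4936/21)² = 24364096/441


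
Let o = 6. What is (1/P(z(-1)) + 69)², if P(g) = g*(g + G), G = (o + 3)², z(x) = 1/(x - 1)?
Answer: 123321025/25921 ≈ 4757.6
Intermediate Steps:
z(x) = 1/(-1 + x)
G = 81 (G = (6 + 3)² = 9² = 81)
P(g) = g*(81 + g) (P(g) = g*(g + 81) = g*(81 + g))
(1/P(z(-1)) + 69)² = (1/((81 + 1/(-1 - 1))/(-1 - 1)) + 69)² = (1/((81 + 1/(-2))/(-2)) + 69)² = (1/(-(81 - ½)/2) + 69)² = (1/(-½*161/2) + 69)² = (1/(-161/4) + 69)² = (-4/161 + 69)² = (11105/161)² = 123321025/25921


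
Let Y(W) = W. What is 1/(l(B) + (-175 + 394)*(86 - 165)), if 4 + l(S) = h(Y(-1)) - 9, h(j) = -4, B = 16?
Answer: -1/17318 ≈ -5.7743e-5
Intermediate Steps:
l(S) = -17 (l(S) = -4 + (-4 - 9) = -4 - 13 = -17)
1/(l(B) + (-175 + 394)*(86 - 165)) = 1/(-17 + (-175 + 394)*(86 - 165)) = 1/(-17 + 219*(-79)) = 1/(-17 - 17301) = 1/(-17318) = -1/17318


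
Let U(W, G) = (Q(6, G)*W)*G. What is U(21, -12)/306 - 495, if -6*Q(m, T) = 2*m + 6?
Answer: -8373/17 ≈ -492.53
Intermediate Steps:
Q(m, T) = -1 - m/3 (Q(m, T) = -(2*m + 6)/6 = -(6 + 2*m)/6 = -1 - m/3)
U(W, G) = -3*G*W (U(W, G) = ((-1 - ⅓*6)*W)*G = ((-1 - 2)*W)*G = (-3*W)*G = -3*G*W)
U(21, -12)/306 - 495 = -3*(-12)*21/306 - 495 = 756*(1/306) - 495 = 42/17 - 495 = -8373/17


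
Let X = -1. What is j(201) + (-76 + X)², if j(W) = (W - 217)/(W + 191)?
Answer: 290519/49 ≈ 5929.0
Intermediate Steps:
j(W) = (-217 + W)/(191 + W)
j(201) + (-76 + X)² = (-217 + 201)/(191 + 201) + (-76 - 1)² = -16/392 + (-77)² = (1/392)*(-16) + 5929 = -2/49 + 5929 = 290519/49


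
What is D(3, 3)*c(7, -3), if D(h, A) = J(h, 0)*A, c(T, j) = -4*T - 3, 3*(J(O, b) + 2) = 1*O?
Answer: 93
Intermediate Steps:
J(O, b) = -2 + O/3 (J(O, b) = -2 + (1*O)/3 = -2 + O/3)
c(T, j) = -3 - 4*T
D(h, A) = A*(-2 + h/3) (D(h, A) = (-2 + h/3)*A = A*(-2 + h/3))
D(3, 3)*c(7, -3) = ((⅓)*3*(-6 + 3))*(-3 - 4*7) = ((⅓)*3*(-3))*(-3 - 28) = -3*(-31) = 93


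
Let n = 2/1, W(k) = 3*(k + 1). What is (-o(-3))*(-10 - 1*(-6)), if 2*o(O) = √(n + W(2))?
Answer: 2*√11 ≈ 6.6332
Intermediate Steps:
W(k) = 3 + 3*k (W(k) = 3*(1 + k) = 3 + 3*k)
n = 2 (n = 2*1 = 2)
o(O) = √11/2 (o(O) = √(2 + (3 + 3*2))/2 = √(2 + (3 + 6))/2 = √(2 + 9)/2 = √11/2)
(-o(-3))*(-10 - 1*(-6)) = (-√11/2)*(-10 - 1*(-6)) = (-√11/2)*(-10 + 6) = -√11/2*(-4) = 2*√11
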